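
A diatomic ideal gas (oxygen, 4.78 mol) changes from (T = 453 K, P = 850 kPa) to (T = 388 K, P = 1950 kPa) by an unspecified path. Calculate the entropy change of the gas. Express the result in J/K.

ΔS = -54.5 J/K

ΔS = nC_p ln(T₂/T₁) − nR ln(P₂/P₁), with C_p = 7R/2 = 29.1 J mol⁻¹ K⁻¹ for a diatomic ideal gas.
ΔS = 4.78 × [29.1 × ln(388/453) − 8.314 × ln(1950/850)] = -54.5 J/K.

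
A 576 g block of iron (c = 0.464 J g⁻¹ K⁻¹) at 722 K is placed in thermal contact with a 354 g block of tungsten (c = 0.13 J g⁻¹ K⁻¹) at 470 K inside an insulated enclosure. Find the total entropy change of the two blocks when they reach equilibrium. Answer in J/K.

ΔS_total = 3.27 J/K

Energy balance: T_f = (m₁c₁T₁ + m₂c₂T₂)/(m₁c₁ + m₂c₂) = 684.98 K.
ΔS₁ = m₁c₁ ln(T_f/T₁) = 267.264 × ln(684.98/722) = -14.067 J/K.
ΔS₂ = m₂c₂ ln(T_f/T₂) = 46.02 × ln(684.98/470) = 17.334 J/K.
ΔS_total = -14.067 + 17.334 = 3.27 J/K.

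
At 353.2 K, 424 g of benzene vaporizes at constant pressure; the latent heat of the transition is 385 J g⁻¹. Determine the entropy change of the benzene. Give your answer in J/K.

Heat absorbed by the substance: Q = mL = 424 × 385 = 163240 J.
At constant T, ΔS = Q_rev/T = 163240 / 353.2 = 462 J/K.

ΔS = 462 J/K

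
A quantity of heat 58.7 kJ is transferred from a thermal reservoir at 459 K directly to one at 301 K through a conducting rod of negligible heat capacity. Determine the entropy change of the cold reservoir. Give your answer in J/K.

The cold reservoir gains heat Q, so ΔS_cold = +Q/T_C = 58700/301 = 195 J/K.

ΔS_cold = 195 J/K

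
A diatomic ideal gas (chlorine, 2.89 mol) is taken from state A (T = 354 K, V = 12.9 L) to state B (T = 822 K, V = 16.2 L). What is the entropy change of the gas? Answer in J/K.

Entropy is a state function: ΔS = nC_V ln(T₂/T₁) + nR ln(V₂/V₁), with C_V = 5R/2 = 20.79 J mol⁻¹ K⁻¹ for a diatomic ideal gas.
ΔS = 2.89 × [20.79 × ln(822/354) + 8.314 × ln(16.2/12.9)] = 56.1 J/K.

ΔS = 56.1 J/K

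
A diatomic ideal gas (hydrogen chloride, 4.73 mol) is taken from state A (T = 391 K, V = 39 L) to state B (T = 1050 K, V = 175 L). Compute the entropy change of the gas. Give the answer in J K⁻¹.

Entropy is a state function: ΔS = nC_V ln(T₂/T₁) + nR ln(V₂/V₁), with C_V = 5R/2 = 20.79 J mol⁻¹ K⁻¹ for a diatomic ideal gas.
ΔS = 4.73 × [20.79 × ln(1050/391) + 8.314 × ln(175/39)] = 156 J/K.

ΔS = 156 J/K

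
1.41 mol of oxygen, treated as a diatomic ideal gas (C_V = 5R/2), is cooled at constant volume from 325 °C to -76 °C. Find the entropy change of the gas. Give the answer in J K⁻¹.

ΔS = -32.5 J/K

In kelvin: T₁ = 598.15 K, T₂ = 197.15 K. At constant volume, ΔS = nC_V ln(T₂/T₁) with C_V = 5R/2 = 20.79 J mol⁻¹ K⁻¹.
ΔS = 1.41 × 20.79 × ln(197.15/598.15) = -32.5 J/K.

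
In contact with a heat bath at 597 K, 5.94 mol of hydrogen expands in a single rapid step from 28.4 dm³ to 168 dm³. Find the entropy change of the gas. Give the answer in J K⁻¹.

ΔS_gas = 87.8 J/K

Entropy is a state function, so ΔS_gas depends only on the end states.
For an isothermal ideal gas ΔS_gas = nR ln(V₂/V₁) = 5.94 × 8.314 × ln(168/28.4) = 87.8 J/K.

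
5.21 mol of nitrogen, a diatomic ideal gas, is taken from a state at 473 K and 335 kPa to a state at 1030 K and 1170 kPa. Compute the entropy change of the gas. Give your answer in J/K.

ΔS = nC_p ln(T₂/T₁) − nR ln(P₂/P₁), with C_p = 7R/2 = 29.1 J mol⁻¹ K⁻¹ for a diatomic ideal gas.
ΔS = 5.21 × [29.1 × ln(1030/473) − 8.314 × ln(1170/335)] = 63.8 J/K.

ΔS = 63.8 J/K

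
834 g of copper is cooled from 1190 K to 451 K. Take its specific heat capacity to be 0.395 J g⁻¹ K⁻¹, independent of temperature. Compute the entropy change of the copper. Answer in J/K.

ΔS = -320 J/K

ΔS = ∫dQ_rev/T = m c ln(T₂/T₁) = 834 × 0.395 × ln(451/1190) = -320 J/K.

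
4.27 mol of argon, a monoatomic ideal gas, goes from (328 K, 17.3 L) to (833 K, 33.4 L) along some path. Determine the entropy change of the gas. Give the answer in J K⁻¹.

Entropy is a state function: ΔS = nC_V ln(T₂/T₁) + nR ln(V₂/V₁), with C_V = 3R/2 = 12.47 J mol⁻¹ K⁻¹ for a monoatomic ideal gas.
ΔS = 4.27 × [12.47 × ln(833/328) + 8.314 × ln(33.4/17.3)] = 73 J/K.

ΔS = 73 J/K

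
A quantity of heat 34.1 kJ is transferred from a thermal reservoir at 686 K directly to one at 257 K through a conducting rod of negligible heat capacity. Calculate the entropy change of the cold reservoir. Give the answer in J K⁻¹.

The cold reservoir gains heat Q, so ΔS_cold = +Q/T_C = 34100/257 = 133 J/K.

ΔS_cold = 133 J/K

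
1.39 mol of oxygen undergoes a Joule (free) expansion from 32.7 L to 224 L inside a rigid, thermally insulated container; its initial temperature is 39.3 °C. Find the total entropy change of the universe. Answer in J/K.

No heat is exchanged and no work is done, so the ideal-gas temperature stays constant.
Entropy is a state function; using a reversible isothermal path, ΔS_gas = nR ln(V₂/V₁) = 1.39 × 8.314 × ln(224/32.7) = 22.2 J/K.
The insulated surroundings exchange no heat, so ΔS_surr = 0 and ΔS_universe = ΔS_gas.

ΔS_universe = 22.2 J/K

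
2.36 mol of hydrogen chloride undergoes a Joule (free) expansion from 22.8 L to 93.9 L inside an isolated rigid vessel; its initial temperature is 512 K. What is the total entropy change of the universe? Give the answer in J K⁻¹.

ΔS_universe = 27.8 J/K

For an ideal gas in free expansion Q = 0 and W = 0, so T is unchanged.
Entropy is a state function; using a reversible isothermal path, ΔS_gas = nR ln(V₂/V₁) = 2.36 × 8.314 × ln(93.9/22.8) = 27.8 J/K.
The insulated surroundings exchange no heat, so ΔS_surr = 0 and ΔS_universe = ΔS_gas.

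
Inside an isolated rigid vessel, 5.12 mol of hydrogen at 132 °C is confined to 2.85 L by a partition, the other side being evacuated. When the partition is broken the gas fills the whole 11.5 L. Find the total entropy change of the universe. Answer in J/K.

For an ideal gas in free expansion Q = 0 and W = 0, so T is unchanged.
Entropy is a state function; using a reversible isothermal path, ΔS_gas = nR ln(V₂/V₁) = 5.12 × 8.314 × ln(11.5/2.85) = 59.4 J/K.
The insulated surroundings exchange no heat, so ΔS_surr = 0 and ΔS_universe = ΔS_gas.

ΔS_universe = 59.4 J/K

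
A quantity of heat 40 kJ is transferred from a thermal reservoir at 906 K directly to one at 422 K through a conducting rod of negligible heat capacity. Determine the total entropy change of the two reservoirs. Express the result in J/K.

ΔS_hot = −Q/T_H = −40000/906 = -44.15 J/K and ΔS_cold = +Q/T_C = 40000/422 = 94.79 J/K.
ΔS_total = -44.15 + 94.79 = 50.6 J/K, positive as the second law requires.

ΔS_total = 50.6 J/K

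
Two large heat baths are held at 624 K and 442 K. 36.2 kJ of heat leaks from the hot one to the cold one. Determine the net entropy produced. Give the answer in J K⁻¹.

ΔS_total = 23.9 J/K

ΔS_hot = −Q/T_H = −36200/624 = -58.01 J/K and ΔS_cold = +Q/T_C = 36200/442 = 81.9 J/K.
ΔS_total = -58.01 + 81.9 = 23.9 J/K, positive as the second law requires.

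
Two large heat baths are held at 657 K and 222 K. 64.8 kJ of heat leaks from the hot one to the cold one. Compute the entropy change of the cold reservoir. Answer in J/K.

ΔS_cold = 292 J/K

The cold reservoir gains heat Q, so ΔS_cold = +Q/T_C = 64800/222 = 292 J/K.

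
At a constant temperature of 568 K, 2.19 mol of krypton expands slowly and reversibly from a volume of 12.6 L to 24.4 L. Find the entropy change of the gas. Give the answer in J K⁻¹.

ΔS_gas = 12 J/K

For an isothermal ideal gas ΔS_gas = nR ln(V₂/V₁) = 2.19 × 8.314 × ln(24.4/12.6) = 12 J/K.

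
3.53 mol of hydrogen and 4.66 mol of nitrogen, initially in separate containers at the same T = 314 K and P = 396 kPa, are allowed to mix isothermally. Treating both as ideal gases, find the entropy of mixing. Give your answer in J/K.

Mole fractions: x_A = 3.53/8.19 = 0.431, x_B = 0.569.
ΔS_mix = −R(n_A ln x_A + n_B ln x_B) = −8.314 × (3.53 ln 0.431 + 4.66 ln 0.569) = 46.5 J/K.

ΔS_mix = 46.5 J/K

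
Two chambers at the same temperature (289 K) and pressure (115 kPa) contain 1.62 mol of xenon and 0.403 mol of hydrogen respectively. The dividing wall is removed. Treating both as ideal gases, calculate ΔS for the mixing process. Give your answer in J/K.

ΔS_mix = 8.4 J/K

Mole fractions: x_A = 1.62/2.02 = 0.801, x_B = 0.199.
ΔS_mix = −R(n_A ln x_A + n_B ln x_B) = −8.314 × (1.62 ln 0.801 + 0.403 ln 0.199) = 8.4 J/K.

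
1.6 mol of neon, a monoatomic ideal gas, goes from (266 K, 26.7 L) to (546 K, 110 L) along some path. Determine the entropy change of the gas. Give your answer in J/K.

ΔS = 33.2 J/K

Entropy is a state function: ΔS = nC_V ln(T₂/T₁) + nR ln(V₂/V₁), with C_V = 3R/2 = 12.47 J mol⁻¹ K⁻¹ for a monoatomic ideal gas.
ΔS = 1.6 × [12.47 × ln(546/266) + 8.314 × ln(110/26.7)] = 33.2 J/K.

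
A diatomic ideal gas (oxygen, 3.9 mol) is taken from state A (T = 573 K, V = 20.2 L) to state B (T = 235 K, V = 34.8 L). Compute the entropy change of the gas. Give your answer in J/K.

Entropy is a state function: ΔS = nC_V ln(T₂/T₁) + nR ln(V₂/V₁), with C_V = 5R/2 = 20.79 J mol⁻¹ K⁻¹ for a diatomic ideal gas.
ΔS = 3.9 × [20.79 × ln(235/573) + 8.314 × ln(34.8/20.2)] = -54.6 J/K.

ΔS = -54.6 J/K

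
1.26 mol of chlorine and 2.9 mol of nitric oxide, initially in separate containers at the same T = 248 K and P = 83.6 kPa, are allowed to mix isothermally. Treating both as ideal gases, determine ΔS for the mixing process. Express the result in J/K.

Mole fractions: x_A = 1.26/4.16 = 0.303, x_B = 0.697.
ΔS_mix = −R(n_A ln x_A + n_B ln x_B) = −8.314 × (1.26 ln 0.303 + 2.9 ln 0.697) = 21.2 J/K.

ΔS_mix = 21.2 J/K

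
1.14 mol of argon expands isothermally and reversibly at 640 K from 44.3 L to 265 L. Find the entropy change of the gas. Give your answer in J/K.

For an isothermal ideal gas ΔS_gas = nR ln(V₂/V₁) = 1.14 × 8.314 × ln(265/44.3) = 17 J/K.

ΔS_gas = 17 J/K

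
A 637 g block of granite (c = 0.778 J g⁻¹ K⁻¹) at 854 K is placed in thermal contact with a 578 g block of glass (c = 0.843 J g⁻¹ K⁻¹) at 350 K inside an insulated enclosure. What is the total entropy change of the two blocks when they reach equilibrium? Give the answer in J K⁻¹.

ΔS_total = 94.4 J/K

Energy balance: T_f = (m₁c₁T₁ + m₂c₂T₂)/(m₁c₁ + m₂c₂) = 604.14 K.
ΔS₁ = m₁c₁ ln(T_f/T₁) = 495.586 × ln(604.14/854) = -171.54 J/K.
ΔS₂ = m₂c₂ ln(T_f/T₂) = 487.254 × ln(604.14/350) = 265.98 J/K.
ΔS_total = -171.54 + 265.98 = 94.4 J/K.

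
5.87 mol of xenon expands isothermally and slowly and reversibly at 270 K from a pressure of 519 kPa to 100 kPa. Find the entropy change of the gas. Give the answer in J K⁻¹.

ΔS_gas = 80.4 J/K

For an isothermal ideal gas ΔS_gas = nR ln(P₁/P₂) = 5.87 × 8.314 × ln(519/100) = 80.4 J/K.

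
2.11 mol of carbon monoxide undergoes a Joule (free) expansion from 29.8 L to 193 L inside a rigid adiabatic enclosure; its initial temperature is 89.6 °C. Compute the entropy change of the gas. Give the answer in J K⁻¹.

ΔS_gas = 32.8 J/K

No heat is exchanged and no work is done, so the ideal-gas temperature stays constant.
Entropy is a state function; using a reversible isothermal path, ΔS_gas = nR ln(V₂/V₁) = 2.11 × 8.314 × ln(193/29.8) = 32.8 J/K.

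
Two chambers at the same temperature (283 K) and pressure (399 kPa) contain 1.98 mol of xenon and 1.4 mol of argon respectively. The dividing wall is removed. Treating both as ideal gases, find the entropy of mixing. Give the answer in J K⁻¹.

Mole fractions: x_A = 1.98/3.38 = 0.586, x_B = 0.414.
ΔS_mix = −R(n_A ln x_A + n_B ln x_B) = −8.314 × (1.98 ln 0.586 + 1.4 ln 0.414) = 19.1 J/K.

ΔS_mix = 19.1 J/K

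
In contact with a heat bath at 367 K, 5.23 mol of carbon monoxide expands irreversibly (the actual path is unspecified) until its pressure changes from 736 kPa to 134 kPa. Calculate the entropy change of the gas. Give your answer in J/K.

Entropy is a state function, so ΔS_gas depends only on the end states.
For an isothermal ideal gas ΔS_gas = nR ln(P₁/P₂) = 5.23 × 8.314 × ln(736/134) = 74.1 J/K.

ΔS_gas = 74.1 J/K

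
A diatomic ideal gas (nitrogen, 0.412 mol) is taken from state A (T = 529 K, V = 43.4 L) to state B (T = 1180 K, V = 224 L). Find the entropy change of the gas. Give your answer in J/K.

Entropy is a state function: ΔS = nC_V ln(T₂/T₁) + nR ln(V₂/V₁), with C_V = 5R/2 = 20.79 J mol⁻¹ K⁻¹ for a diatomic ideal gas.
ΔS = 0.412 × [20.79 × ln(1180/529) + 8.314 × ln(224/43.4)] = 12.5 J/K.

ΔS = 12.5 J/K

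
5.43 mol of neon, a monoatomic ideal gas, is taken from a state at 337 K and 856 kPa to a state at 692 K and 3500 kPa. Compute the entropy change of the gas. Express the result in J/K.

ΔS = 17.6 J/K

ΔS = nC_p ln(T₂/T₁) − nR ln(P₂/P₁), with C_p = 5R/2 = 20.79 J mol⁻¹ K⁻¹ for a monoatomic ideal gas.
ΔS = 5.43 × [20.79 × ln(692/337) − 8.314 × ln(3500/856)] = 17.6 J/K.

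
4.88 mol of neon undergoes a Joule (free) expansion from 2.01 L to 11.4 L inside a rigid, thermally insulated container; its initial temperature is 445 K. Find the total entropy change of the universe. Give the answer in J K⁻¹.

ΔS_universe = 70.4 J/K

For an ideal gas in free expansion Q = 0 and W = 0, so T is unchanged.
Entropy is a state function; using a reversible isothermal path, ΔS_gas = nR ln(V₂/V₁) = 4.88 × 8.314 × ln(11.4/2.01) = 70.4 J/K.
The insulated surroundings exchange no heat, so ΔS_surr = 0 and ΔS_universe = ΔS_gas.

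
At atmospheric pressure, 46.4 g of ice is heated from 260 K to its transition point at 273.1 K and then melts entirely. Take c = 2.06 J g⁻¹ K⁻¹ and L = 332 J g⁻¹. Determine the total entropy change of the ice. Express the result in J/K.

ΔS = 61.1 J/K

Warming step: ΔS₁ = m c ln(T_tr/T_i) = 46.4 × 2.06 × ln(273.1/260) = 4.699 J/K.
Phase change: ΔS₂ = +mL/T_tr = 46.4 × 332 / 273.1 = 56.41 J/K.
ΔS_total = (4.699) + (56.41) = 61.1 J/K.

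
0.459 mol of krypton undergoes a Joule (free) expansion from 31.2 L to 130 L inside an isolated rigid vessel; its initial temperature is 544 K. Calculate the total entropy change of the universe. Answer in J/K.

ΔS_universe = 5.45 J/K

No heat is exchanged and no work is done, so the ideal-gas temperature stays constant.
Entropy is a state function; using a reversible isothermal path, ΔS_gas = nR ln(V₂/V₁) = 0.459 × 8.314 × ln(130/31.2) = 5.45 J/K.
The insulated surroundings exchange no heat, so ΔS_surr = 0 and ΔS_universe = ΔS_gas.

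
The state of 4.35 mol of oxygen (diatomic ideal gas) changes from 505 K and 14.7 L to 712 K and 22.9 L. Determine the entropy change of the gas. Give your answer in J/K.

ΔS = 47.1 J/K

Entropy is a state function: ΔS = nC_V ln(T₂/T₁) + nR ln(V₂/V₁), with C_V = 5R/2 = 20.79 J mol⁻¹ K⁻¹ for a diatomic ideal gas.
ΔS = 4.35 × [20.79 × ln(712/505) + 8.314 × ln(22.9/14.7)] = 47.1 J/K.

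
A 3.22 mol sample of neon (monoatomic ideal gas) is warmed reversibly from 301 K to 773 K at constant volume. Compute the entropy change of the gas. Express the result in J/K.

At constant volume, ΔS = nC_V ln(T₂/T₁) with C_V = 3R/2 = 12.47 J mol⁻¹ K⁻¹.
ΔS = 3.22 × 12.47 × ln(773/301) = 37.9 J/K.

ΔS = 37.9 J/K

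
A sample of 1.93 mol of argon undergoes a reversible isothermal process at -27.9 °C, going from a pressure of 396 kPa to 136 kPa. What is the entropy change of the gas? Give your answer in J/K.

ΔS_gas = 17.1 J/K

For an isothermal ideal gas ΔS_gas = nR ln(P₁/P₂) = 1.93 × 8.314 × ln(396/136) = 17.1 J/K.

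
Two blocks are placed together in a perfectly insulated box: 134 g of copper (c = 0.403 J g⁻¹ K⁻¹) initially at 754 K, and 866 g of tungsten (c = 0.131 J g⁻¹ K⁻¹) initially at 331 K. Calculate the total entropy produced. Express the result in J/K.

Energy balance: T_f = (m₁c₁T₁ + m₂c₂T₂)/(m₁c₁ + m₂c₂) = 467.42 K.
ΔS₁ = m₁c₁ ln(T_f/T₁) = 54.002 × ln(467.42/754) = -25.82 J/K.
ΔS₂ = m₂c₂ ln(T_f/T₂) = 113.446 × ln(467.42/331) = 39.15 J/K.
ΔS_total = -25.82 + 39.15 = 13.3 J/K.

ΔS_total = 13.3 J/K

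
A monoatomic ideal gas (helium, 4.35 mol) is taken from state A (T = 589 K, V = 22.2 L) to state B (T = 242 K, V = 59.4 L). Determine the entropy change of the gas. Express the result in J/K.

Entropy is a state function: ΔS = nC_V ln(T₂/T₁) + nR ln(V₂/V₁), with C_V = 3R/2 = 12.47 J mol⁻¹ K⁻¹ for a monoatomic ideal gas.
ΔS = 4.35 × [12.47 × ln(242/589) + 8.314 × ln(59.4/22.2)] = -12.7 J/K.

ΔS = -12.7 J/K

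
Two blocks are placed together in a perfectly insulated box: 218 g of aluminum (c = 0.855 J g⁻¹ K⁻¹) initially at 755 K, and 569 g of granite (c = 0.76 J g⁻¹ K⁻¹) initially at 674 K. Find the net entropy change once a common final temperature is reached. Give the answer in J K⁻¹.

Energy balance: T_f = (m₁c₁T₁ + m₂c₂T₂)/(m₁c₁ + m₂c₂) = 698.4 K.
ΔS₁ = m₁c₁ ln(T_f/T₁) = 186.39 × ln(698.4/755) = -14.5254 J/K.
ΔS₂ = m₂c₂ ln(T_f/T₂) = 432.44 × ln(698.4/674) = 15.3765 J/K.
ΔS_total = -14.5254 + 15.3765 = 0.851 J/K.

ΔS_total = 0.851 J/K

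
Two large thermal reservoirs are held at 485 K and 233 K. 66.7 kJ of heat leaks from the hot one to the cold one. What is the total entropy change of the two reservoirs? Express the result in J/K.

ΔS_total = 149 J/K

ΔS_hot = −Q/T_H = −66700/485 = -137.5 J/K and ΔS_cold = +Q/T_C = 66700/233 = 286.3 J/K.
ΔS_total = -137.5 + 286.3 = 149 J/K, positive as the second law requires.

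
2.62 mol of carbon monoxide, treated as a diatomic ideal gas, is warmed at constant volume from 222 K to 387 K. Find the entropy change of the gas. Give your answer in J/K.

ΔS = 30.3 J/K

At constant volume, ΔS = nC_V ln(T₂/T₁) with C_V = 5R/2 = 20.79 J mol⁻¹ K⁻¹.
ΔS = 2.62 × 20.79 × ln(387/222) = 30.3 J/K.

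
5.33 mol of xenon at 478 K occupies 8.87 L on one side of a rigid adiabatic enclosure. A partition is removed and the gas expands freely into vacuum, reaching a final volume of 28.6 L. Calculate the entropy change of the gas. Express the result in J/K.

ΔS_gas = 51.9 J/K

No heat is exchanged and no work is done, so the ideal-gas temperature stays constant.
Entropy is a state function; using a reversible isothermal path, ΔS_gas = nR ln(V₂/V₁) = 5.33 × 8.314 × ln(28.6/8.87) = 51.9 J/K.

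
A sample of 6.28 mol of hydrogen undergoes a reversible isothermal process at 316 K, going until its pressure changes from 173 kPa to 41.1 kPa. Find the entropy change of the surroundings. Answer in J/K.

For an isothermal ideal gas ΔS_gas = nR ln(P₁/P₂) = 6.28 × 8.314 × ln(173/41.1) = 75 J/K.
The process is reversible, so ΔS_surr = −ΔS_gas = -75 J/K and ΔS_universe = 0.

ΔS_surr = -75 J/K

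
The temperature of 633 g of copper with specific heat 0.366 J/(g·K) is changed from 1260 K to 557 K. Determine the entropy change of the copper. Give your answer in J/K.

ΔS = ∫dQ_rev/T = m c ln(T₂/T₁) = 633 × 0.366 × ln(557/1260) = -189 J/K.

ΔS = -189 J/K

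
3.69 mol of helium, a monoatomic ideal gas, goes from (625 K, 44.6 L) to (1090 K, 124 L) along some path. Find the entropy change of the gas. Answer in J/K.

Entropy is a state function: ΔS = nC_V ln(T₂/T₁) + nR ln(V₂/V₁), with C_V = 3R/2 = 12.47 J mol⁻¹ K⁻¹ for a monoatomic ideal gas.
ΔS = 3.69 × [12.47 × ln(1090/625) + 8.314 × ln(124/44.6)] = 57 J/K.

ΔS = 57 J/K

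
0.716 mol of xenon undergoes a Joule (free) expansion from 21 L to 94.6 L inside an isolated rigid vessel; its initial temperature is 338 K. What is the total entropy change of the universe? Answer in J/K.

ΔS_universe = 8.96 J/K

No heat is exchanged and no work is done, so the ideal-gas temperature stays constant.
Entropy is a state function; using a reversible isothermal path, ΔS_gas = nR ln(V₂/V₁) = 0.716 × 8.314 × ln(94.6/21) = 8.96 J/K.
The insulated surroundings exchange no heat, so ΔS_surr = 0 and ΔS_universe = ΔS_gas.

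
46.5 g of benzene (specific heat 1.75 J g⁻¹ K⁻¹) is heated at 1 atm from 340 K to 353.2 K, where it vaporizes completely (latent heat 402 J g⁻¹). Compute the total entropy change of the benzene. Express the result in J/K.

Warming step: ΔS₁ = m c ln(T_tr/T_i) = 46.5 × 1.75 × ln(353.2/340) = 3.099 J/K.
Phase change: ΔS₂ = +mL/T_tr = 46.5 × 402 / 353.2 = 52.92 J/K.
ΔS_total = (3.099) + (52.92) = 56 J/K.

ΔS = 56 J/K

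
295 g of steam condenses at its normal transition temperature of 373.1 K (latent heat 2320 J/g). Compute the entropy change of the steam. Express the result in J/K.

Heat released by the substance: Q = −mL = −295 × 2320 = −684400 J.
At constant T, ΔS = Q_rev/T = −684400 / 373.1 = -1830 J/K.

ΔS = -1830 J/K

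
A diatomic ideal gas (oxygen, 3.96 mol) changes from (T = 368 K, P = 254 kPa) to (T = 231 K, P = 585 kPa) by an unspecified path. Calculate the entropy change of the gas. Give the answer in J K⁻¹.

ΔS = -81.1 J/K

ΔS = nC_p ln(T₂/T₁) − nR ln(P₂/P₁), with C_p = 7R/2 = 29.1 J mol⁻¹ K⁻¹ for a diatomic ideal gas.
ΔS = 3.96 × [29.1 × ln(231/368) − 8.314 × ln(585/254)] = -81.1 J/K.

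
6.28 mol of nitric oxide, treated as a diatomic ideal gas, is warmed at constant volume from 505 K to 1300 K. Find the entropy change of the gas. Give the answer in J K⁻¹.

At constant volume, ΔS = nC_V ln(T₂/T₁) with C_V = 5R/2 = 20.79 J mol⁻¹ K⁻¹.
ΔS = 6.28 × 20.79 × ln(1300/505) = 123 J/K.

ΔS = 123 J/K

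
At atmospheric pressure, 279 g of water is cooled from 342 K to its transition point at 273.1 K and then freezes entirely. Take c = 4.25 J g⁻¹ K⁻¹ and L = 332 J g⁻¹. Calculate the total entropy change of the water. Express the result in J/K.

ΔS = -606 J/K

Cooling step: ΔS₁ = m c ln(T_tr/T_i) = 279 × 4.25 × ln(273.1/342) = -266.8 J/K.
Phase change: ΔS₂ = −mL/T_tr = −279 × 332 / 273.1 = -339.2 J/K.
ΔS_total = (-266.8) + (-339.2) = -606 J/K.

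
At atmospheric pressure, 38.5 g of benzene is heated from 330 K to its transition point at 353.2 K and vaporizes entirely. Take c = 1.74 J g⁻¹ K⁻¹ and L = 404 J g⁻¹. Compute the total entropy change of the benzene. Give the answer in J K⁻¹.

Warming step: ΔS₁ = m c ln(T_tr/T_i) = 38.5 × 1.74 × ln(353.2/330) = 4.551 J/K.
Phase change: ΔS₂ = +mL/T_tr = 38.5 × 404 / 353.2 = 44.04 J/K.
ΔS_total = (4.551) + (44.04) = 48.6 J/K.

ΔS = 48.6 J/K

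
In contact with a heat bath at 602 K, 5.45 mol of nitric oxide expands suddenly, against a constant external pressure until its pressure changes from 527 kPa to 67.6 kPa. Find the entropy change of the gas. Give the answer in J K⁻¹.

Entropy is a state function, so ΔS_gas depends only on the end states.
For an isothermal ideal gas ΔS_gas = nR ln(P₁/P₂) = 5.45 × 8.314 × ln(527/67.6) = 93.1 J/K.

ΔS_gas = 93.1 J/K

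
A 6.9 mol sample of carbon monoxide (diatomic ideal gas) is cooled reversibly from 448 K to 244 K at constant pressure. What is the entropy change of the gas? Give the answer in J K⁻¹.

At constant pressure, ΔS = nC_p ln(T₂/T₁) with C_p = 7R/2 = 29.1 J mol⁻¹ K⁻¹.
ΔS = 6.9 × 29.1 × ln(244/448) = -122 J/K.

ΔS = -122 J/K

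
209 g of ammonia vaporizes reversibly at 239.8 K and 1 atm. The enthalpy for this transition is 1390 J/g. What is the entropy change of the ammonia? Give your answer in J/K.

Heat absorbed by the substance: Q = mL = 209 × 1390 = 290510 J.
At constant T, ΔS = Q_rev/T = 290510 / 239.8 = 1210 J/K.

ΔS = 1210 J/K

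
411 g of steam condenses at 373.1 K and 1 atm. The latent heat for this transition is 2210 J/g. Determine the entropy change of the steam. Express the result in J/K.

ΔS = -2430 J/K

Heat released by the substance: Q = −mL = −411 × 2210 = −908310 J.
At constant T, ΔS = Q_rev/T = −908310 / 373.1 = -2430 J/K.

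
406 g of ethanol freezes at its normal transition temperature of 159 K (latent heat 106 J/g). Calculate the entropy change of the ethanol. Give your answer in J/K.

ΔS = -271 J/K

Heat released by the substance: Q = −mL = −406 × 106 = −43036 J.
At constant T, ΔS = Q_rev/T = −43036 / 159 = -271 J/K.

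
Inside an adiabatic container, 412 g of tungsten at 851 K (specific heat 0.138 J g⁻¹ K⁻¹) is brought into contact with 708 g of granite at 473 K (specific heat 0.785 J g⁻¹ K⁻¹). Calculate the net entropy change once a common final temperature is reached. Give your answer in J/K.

ΔS_total = 10.4 J/K

Energy balance: T_f = (m₁c₁T₁ + m₂c₂T₂)/(m₁c₁ + m₂c₂) = 508.08 K.
ΔS₁ = m₁c₁ ln(T_f/T₁) = 56.856 × ln(508.08/851) = -29.32 J/K.
ΔS₂ = m₂c₂ ln(T_f/T₂) = 555.78 × ln(508.08/473) = 39.76 J/K.
ΔS_total = -29.32 + 39.76 = 10.4 J/K.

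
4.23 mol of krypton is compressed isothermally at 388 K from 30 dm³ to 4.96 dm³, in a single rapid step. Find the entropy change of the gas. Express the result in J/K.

ΔS_gas = -63.3 J/K

Entropy is a state function, so ΔS_gas depends only on the end states.
For an isothermal ideal gas ΔS_gas = nR ln(V₂/V₁) = 4.23 × 8.314 × ln(4.96/30) = -63.3 J/K.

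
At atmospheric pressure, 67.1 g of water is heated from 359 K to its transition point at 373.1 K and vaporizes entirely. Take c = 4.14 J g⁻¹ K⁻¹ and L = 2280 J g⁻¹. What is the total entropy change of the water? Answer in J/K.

ΔS = 421 J/K

Warming step: ΔS₁ = m c ln(T_tr/T_i) = 67.1 × 4.14 × ln(373.1/359) = 10.7 J/K.
Phase change: ΔS₂ = +mL/T_tr = 67.1 × 2280 / 373.1 = 410 J/K.
ΔS_total = (10.7) + (410) = 421 J/K.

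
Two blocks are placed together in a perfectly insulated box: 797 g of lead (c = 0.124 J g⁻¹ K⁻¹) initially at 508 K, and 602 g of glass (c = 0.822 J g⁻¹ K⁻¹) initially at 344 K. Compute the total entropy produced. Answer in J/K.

ΔS_total = 6.81 J/K

Energy balance: T_f = (m₁c₁T₁ + m₂c₂T₂)/(m₁c₁ + m₂c₂) = 371.3 K.
ΔS₁ = m₁c₁ ln(T_f/T₁) = 98.828 × ln(371.3/508) = -30.98 J/K.
ΔS₂ = m₂c₂ ln(T_f/T₂) = 494.844 × ln(371.3/344) = 37.79 J/K.
ΔS_total = -30.98 + 37.79 = 6.81 J/K.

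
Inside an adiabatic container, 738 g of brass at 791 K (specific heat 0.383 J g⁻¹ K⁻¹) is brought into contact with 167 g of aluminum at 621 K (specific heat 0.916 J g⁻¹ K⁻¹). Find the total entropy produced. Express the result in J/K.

Energy balance: T_f = (m₁c₁T₁ + m₂c₂T₂)/(m₁c₁ + m₂c₂) = 731.3 K.
ΔS₁ = m₁c₁ ln(T_f/T₁) = 282.654 × ln(731.3/791) = -22.18 J/K.
ΔS₂ = m₂c₂ ln(T_f/T₂) = 152.972 × ln(731.3/621) = 25.01 J/K.
ΔS_total = -22.18 + 25.01 = 2.83 J/K.

ΔS_total = 2.83 J/K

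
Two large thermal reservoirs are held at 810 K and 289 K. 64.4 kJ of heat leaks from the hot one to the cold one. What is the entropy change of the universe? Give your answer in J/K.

ΔS_hot = −Q/T_H = −64400/810 = -79.51 J/K and ΔS_cold = +Q/T_C = 64400/289 = 222.8 J/K.
ΔS_total = -79.51 + 222.8 = 143 J/K, positive as the second law requires.

ΔS_total = 143 J/K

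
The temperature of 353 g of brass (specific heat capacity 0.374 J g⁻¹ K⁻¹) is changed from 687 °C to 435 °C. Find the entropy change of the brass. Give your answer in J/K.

ΔS = -40.2 J/K

In kelvin: T₁ = 960.15 K, T₂ = 708.15 K. ΔS = ∫dQ_rev/T = m c ln(T₂/T₁) = 353 × 0.374 × ln(708.15/960.15) = -40.2 J/K.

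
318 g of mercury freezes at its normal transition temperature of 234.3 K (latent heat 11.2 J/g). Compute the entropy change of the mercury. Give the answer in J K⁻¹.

Heat released by the substance: Q = −mL = −318 × 11.2 = −3561.6 J.
At constant T, ΔS = Q_rev/T = −3561.6 / 234.3 = -15.2 J/K.

ΔS = -15.2 J/K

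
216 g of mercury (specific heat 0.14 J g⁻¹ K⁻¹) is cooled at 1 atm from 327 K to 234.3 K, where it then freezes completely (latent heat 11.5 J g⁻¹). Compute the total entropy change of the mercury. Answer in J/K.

Cooling step: ΔS₁ = m c ln(T_tr/T_i) = 216 × 0.14 × ln(234.3/327) = -10.08 J/K.
Phase change: ΔS₂ = −mL/T_tr = −216 × 11.5 / 234.3 = -10.6 J/K.
ΔS_total = (-10.08) + (-10.6) = -20.7 J/K.

ΔS = -20.7 J/K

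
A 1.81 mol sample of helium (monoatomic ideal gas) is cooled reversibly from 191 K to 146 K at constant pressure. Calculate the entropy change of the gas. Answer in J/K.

At constant pressure, ΔS = nC_p ln(T₂/T₁) with C_p = 5R/2 = 20.79 J mol⁻¹ K⁻¹.
ΔS = 1.81 × 20.79 × ln(146/191) = -10.1 J/K.

ΔS = -10.1 J/K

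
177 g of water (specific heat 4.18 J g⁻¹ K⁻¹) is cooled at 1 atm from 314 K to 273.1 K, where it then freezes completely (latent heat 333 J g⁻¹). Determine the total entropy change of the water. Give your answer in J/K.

Cooling step: ΔS₁ = m c ln(T_tr/T_i) = 177 × 4.18 × ln(273.1/314) = -103.3 J/K.
Phase change: ΔS₂ = −mL/T_tr = −177 × 333 / 273.1 = -215.8 J/K.
ΔS_total = (-103.3) + (-215.8) = -319 J/K.

ΔS = -319 J/K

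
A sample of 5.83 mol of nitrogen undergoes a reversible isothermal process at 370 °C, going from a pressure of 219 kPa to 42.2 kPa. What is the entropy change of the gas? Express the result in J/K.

For an isothermal ideal gas ΔS_gas = nR ln(P₁/P₂) = 5.83 × 8.314 × ln(219/42.2) = 79.8 J/K.

ΔS_gas = 79.8 J/K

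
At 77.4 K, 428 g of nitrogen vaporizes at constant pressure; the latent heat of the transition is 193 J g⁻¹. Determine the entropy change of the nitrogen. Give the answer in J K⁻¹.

ΔS = 1070 J/K

Heat absorbed by the substance: Q = mL = 428 × 193 = 82604 J.
At constant T, ΔS = Q_rev/T = 82604 / 77.4 = 1070 J/K.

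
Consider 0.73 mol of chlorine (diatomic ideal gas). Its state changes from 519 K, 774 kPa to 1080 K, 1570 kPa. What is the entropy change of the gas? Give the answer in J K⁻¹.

ΔS = 11.3 J/K

ΔS = nC_p ln(T₂/T₁) − nR ln(P₂/P₁), with C_p = 7R/2 = 29.1 J mol⁻¹ K⁻¹ for a diatomic ideal gas.
ΔS = 0.73 × [29.1 × ln(1080/519) − 8.314 × ln(1570/774)] = 11.3 J/K.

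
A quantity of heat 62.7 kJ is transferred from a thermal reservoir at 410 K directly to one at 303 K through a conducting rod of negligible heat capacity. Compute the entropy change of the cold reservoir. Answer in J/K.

ΔS_cold = 207 J/K

The cold reservoir gains heat Q, so ΔS_cold = +Q/T_C = 62700/303 = 207 J/K.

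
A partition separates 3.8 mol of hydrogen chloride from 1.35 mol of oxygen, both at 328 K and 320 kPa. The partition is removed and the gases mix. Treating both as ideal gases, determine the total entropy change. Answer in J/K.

ΔS_mix = 24.6 J/K

Mole fractions: x_A = 3.8/5.15 = 0.738, x_B = 0.262.
ΔS_mix = −R(n_A ln x_A + n_B ln x_B) = −8.314 × (3.8 ln 0.738 + 1.35 ln 0.262) = 24.6 J/K.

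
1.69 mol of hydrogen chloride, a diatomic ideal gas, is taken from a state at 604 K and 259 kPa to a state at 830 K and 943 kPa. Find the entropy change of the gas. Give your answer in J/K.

ΔS = nC_p ln(T₂/T₁) − nR ln(P₂/P₁), with C_p = 7R/2 = 29.1 J mol⁻¹ K⁻¹ for a diatomic ideal gas.
ΔS = 1.69 × [29.1 × ln(830/604) − 8.314 × ln(943/259)] = -2.53 J/K.

ΔS = -2.53 J/K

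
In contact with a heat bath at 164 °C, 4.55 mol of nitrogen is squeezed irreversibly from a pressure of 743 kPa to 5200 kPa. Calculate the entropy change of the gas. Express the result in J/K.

Entropy is a state function, so ΔS_gas depends only on the end states.
For an isothermal ideal gas ΔS_gas = nR ln(P₁/P₂) = 4.55 × 8.314 × ln(743/5200) = -73.6 J/K.

ΔS_gas = -73.6 J/K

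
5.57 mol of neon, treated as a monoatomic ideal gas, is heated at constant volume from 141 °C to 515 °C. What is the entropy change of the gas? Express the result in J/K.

In kelvin: T₁ = 414.15 K, T₂ = 788.15 K. At constant volume, ΔS = nC_V ln(T₂/T₁) with C_V = 3R/2 = 12.47 J mol⁻¹ K⁻¹.
ΔS = 5.57 × 12.47 × ln(788.15/414.15) = 44.7 J/K.

ΔS = 44.7 J/K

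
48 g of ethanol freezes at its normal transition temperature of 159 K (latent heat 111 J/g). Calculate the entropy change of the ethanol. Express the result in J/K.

ΔS = -33.5 J/K

Heat released by the substance: Q = −mL = −48 × 111 = −5328 J.
At constant T, ΔS = Q_rev/T = −5328 / 159 = -33.5 J/K.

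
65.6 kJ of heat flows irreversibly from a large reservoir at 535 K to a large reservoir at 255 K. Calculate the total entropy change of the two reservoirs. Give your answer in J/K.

ΔS_total = 135 J/K

ΔS_hot = −Q/T_H = −65600/535 = -122.6 J/K and ΔS_cold = +Q/T_C = 65600/255 = 257.3 J/K.
ΔS_total = -122.6 + 257.3 = 135 J/K, positive as the second law requires.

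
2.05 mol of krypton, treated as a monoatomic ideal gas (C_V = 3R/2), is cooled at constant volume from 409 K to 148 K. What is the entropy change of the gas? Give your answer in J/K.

ΔS = -26 J/K

At constant volume, ΔS = nC_V ln(T₂/T₁) with C_V = 3R/2 = 12.47 J mol⁻¹ K⁻¹.
ΔS = 2.05 × 12.47 × ln(148/409) = -26 J/K.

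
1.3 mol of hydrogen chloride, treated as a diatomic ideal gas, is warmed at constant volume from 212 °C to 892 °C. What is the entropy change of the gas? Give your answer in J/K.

In kelvin: T₁ = 485.15 K, T₂ = 1165.15 K. At constant volume, ΔS = nC_V ln(T₂/T₁) with C_V = 5R/2 = 20.79 J mol⁻¹ K⁻¹.
ΔS = 1.3 × 20.79 × ln(1165.15/485.15) = 23.7 J/K.

ΔS = 23.7 J/K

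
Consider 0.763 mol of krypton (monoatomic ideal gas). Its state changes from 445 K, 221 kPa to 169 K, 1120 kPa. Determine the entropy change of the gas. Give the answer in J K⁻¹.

ΔS = nC_p ln(T₂/T₁) − nR ln(P₂/P₁), with C_p = 5R/2 = 20.79 J mol⁻¹ K⁻¹ for a monoatomic ideal gas.
ΔS = 0.763 × [20.79 × ln(169/445) − 8.314 × ln(1120/221)] = -25.6 J/K.

ΔS = -25.6 J/K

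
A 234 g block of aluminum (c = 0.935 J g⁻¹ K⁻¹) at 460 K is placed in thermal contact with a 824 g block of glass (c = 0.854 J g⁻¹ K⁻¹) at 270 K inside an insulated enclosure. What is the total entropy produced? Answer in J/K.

ΔS_total = 25.8 J/K

Energy balance: T_f = (m₁c₁T₁ + m₂c₂T₂)/(m₁c₁ + m₂c₂) = 315.06 K.
ΔS₁ = m₁c₁ ln(T_f/T₁) = 218.79 × ln(315.06/460) = -82.8 J/K.
ΔS₂ = m₂c₂ ln(T_f/T₂) = 703.696 × ln(315.06/270) = 108.6 J/K.
ΔS_total = -82.8 + 108.6 = 25.8 J/K.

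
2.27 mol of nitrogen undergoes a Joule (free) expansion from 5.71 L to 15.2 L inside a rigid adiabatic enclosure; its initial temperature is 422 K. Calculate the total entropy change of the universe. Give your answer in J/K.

ΔS_universe = 18.5 J/K

No heat is exchanged and no work is done, so the ideal-gas temperature stays constant.
Entropy is a state function; using a reversible isothermal path, ΔS_gas = nR ln(V₂/V₁) = 2.27 × 8.314 × ln(15.2/5.71) = 18.5 J/K.
The insulated surroundings exchange no heat, so ΔS_surr = 0 and ΔS_universe = ΔS_gas.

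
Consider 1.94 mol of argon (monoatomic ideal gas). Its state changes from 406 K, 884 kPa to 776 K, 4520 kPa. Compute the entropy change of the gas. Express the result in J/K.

ΔS = nC_p ln(T₂/T₁) − nR ln(P₂/P₁), with C_p = 5R/2 = 20.79 J mol⁻¹ K⁻¹ for a monoatomic ideal gas.
ΔS = 1.94 × [20.79 × ln(776/406) − 8.314 × ln(4520/884)] = -0.199 J/K.

ΔS = -0.199 J/K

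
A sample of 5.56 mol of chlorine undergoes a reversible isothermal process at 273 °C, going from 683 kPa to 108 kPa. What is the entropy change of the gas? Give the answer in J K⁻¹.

ΔS_gas = 85.3 J/K

For an isothermal ideal gas ΔS_gas = nR ln(P₁/P₂) = 5.56 × 8.314 × ln(683/108) = 85.3 J/K.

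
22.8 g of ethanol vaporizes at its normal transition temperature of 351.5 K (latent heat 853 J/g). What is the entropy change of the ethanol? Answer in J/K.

ΔS = 55.3 J/K

Heat absorbed by the substance: Q = mL = 22.8 × 853 = 19448.4 J.
At constant T, ΔS = Q_rev/T = 19448.4 / 351.5 = 55.3 J/K.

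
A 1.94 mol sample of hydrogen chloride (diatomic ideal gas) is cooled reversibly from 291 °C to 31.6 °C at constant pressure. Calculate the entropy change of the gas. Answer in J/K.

In kelvin: T₁ = 564.15 K, T₂ = 304.75 K. At constant pressure, ΔS = nC_p ln(T₂/T₁) with C_p = 7R/2 = 29.1 J mol⁻¹ K⁻¹.
ΔS = 1.94 × 29.1 × ln(304.75/564.15) = -34.8 J/K.

ΔS = -34.8 J/K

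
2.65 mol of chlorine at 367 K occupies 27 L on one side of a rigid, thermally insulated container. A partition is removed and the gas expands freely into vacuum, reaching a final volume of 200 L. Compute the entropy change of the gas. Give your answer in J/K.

ΔS_gas = 44.1 J/K

For an ideal gas in free expansion Q = 0 and W = 0, so T is unchanged.
Entropy is a state function; using a reversible isothermal path, ΔS_gas = nR ln(V₂/V₁) = 2.65 × 8.314 × ln(200/27) = 44.1 J/K.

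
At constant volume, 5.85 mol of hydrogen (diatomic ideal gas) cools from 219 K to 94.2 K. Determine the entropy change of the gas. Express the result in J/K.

ΔS = -103 J/K

At constant volume, ΔS = nC_V ln(T₂/T₁) with C_V = 5R/2 = 20.79 J mol⁻¹ K⁻¹.
ΔS = 5.85 × 20.79 × ln(94.2/219) = -103 J/K.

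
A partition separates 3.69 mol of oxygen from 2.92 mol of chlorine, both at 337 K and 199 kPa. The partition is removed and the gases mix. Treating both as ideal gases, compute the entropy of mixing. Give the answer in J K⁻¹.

Mole fractions: x_A = 3.69/6.61 = 0.558, x_B = 0.442.
ΔS_mix = −R(n_A ln x_A + n_B ln x_B) = −8.314 × (3.69 ln 0.558 + 2.92 ln 0.442) = 37.7 J/K.

ΔS_mix = 37.7 J/K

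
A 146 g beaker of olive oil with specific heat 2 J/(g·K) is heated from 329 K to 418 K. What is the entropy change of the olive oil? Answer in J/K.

ΔS = ∫dQ_rev/T = m c ln(T₂/T₁) = 146 × 2 × ln(418/329) = 69.9 J/K.

ΔS = 69.9 J/K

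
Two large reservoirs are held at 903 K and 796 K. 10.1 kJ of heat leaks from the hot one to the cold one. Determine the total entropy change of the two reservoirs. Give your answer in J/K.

ΔS_hot = −Q/T_H = −10100/903 = -11.185 J/K and ΔS_cold = +Q/T_C = 10100/796 = 12.688 J/K.
ΔS_total = -11.185 + 12.688 = 1.5 J/K, positive as the second law requires.

ΔS_total = 1.5 J/K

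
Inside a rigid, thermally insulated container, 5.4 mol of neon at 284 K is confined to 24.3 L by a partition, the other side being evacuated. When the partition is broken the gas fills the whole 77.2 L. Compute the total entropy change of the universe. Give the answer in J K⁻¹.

No heat is exchanged and no work is done, so the ideal-gas temperature stays constant.
Entropy is a state function; using a reversible isothermal path, ΔS_gas = nR ln(V₂/V₁) = 5.4 × 8.314 × ln(77.2/24.3) = 51.9 J/K.
The insulated surroundings exchange no heat, so ΔS_surr = 0 and ΔS_universe = ΔS_gas.

ΔS_universe = 51.9 J/K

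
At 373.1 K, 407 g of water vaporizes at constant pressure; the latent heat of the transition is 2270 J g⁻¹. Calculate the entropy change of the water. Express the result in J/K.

Heat absorbed by the substance: Q = mL = 407 × 2270 = 923890 J.
At constant T, ΔS = Q_rev/T = 923890 / 373.1 = 2480 J/K.

ΔS = 2480 J/K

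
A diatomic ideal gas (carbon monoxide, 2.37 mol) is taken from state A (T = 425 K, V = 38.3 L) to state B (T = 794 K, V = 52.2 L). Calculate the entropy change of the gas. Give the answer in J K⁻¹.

Entropy is a state function: ΔS = nC_V ln(T₂/T₁) + nR ln(V₂/V₁), with C_V = 5R/2 = 20.79 J mol⁻¹ K⁻¹ for a diatomic ideal gas.
ΔS = 2.37 × [20.79 × ln(794/425) + 8.314 × ln(52.2/38.3)] = 36.9 J/K.

ΔS = 36.9 J/K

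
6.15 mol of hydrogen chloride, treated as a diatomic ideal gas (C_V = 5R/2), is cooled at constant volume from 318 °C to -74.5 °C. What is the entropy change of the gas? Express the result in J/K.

ΔS = -139 J/K

In kelvin: T₁ = 591.15 K, T₂ = 198.65 K. At constant volume, ΔS = nC_V ln(T₂/T₁) with C_V = 5R/2 = 20.79 J mol⁻¹ K⁻¹.
ΔS = 6.15 × 20.79 × ln(198.65/591.15) = -139 J/K.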